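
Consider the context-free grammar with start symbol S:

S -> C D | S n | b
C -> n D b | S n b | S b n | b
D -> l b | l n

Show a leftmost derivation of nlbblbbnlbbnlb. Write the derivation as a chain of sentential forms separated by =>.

S => CD => SbnD => CDbnD => SbnDbnD => CDbnDbnD => nDbDbnDbnD => nlbbDbnDbnD => nlbblbbnDbnD => nlbblbbnlbbnD => nlbblbbnlbbnlb

S => CD   [S -> C D]
CD => SbnD   [C -> S b n]
SbnD => CDbnD   [S -> C D]
CDbnD => SbnDbnD   [C -> S b n]
SbnDbnD => CDbnDbnD   [S -> C D]
CDbnDbnD => nDbDbnDbnD   [C -> n D b]
nDbDbnDbnD => nlbbDbnDbnD   [D -> l b]
nlbbDbnDbnD => nlbblbbnDbnD   [D -> l b]
nlbblbbnDbnD => nlbblbbnlbbnD   [D -> l b]
nlbblbbnlbbnD => nlbblbbnlbbnlb   [D -> l b]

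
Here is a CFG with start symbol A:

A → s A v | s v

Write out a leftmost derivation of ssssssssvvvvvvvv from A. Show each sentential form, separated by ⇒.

A ⇒ sAv   [A → s A v]
sAv ⇒ ssAvv   [A → s A v]
ssAvv ⇒ sssAvvv   [A → s A v]
sssAvvv ⇒ ssssAvvvv   [A → s A v]
ssssAvvvv ⇒ sssssAvvvvv   [A → s A v]
sssssAvvvvv ⇒ ssssssAvvvvvv   [A → s A v]
ssssssAvvvvvv ⇒ sssssssAvvvvvvv   [A → s A v]
sssssssAvvvvvvv ⇒ ssssssssvvvvvvvv   [A → s v]

A ⇒ sAv ⇒ ssAvv ⇒ sssAvvv ⇒ ssssAvvvv ⇒ sssssAvvvvv ⇒ ssssssAvvvvvv ⇒ sssssssAvvvvvvv ⇒ ssssssssvvvvvvvv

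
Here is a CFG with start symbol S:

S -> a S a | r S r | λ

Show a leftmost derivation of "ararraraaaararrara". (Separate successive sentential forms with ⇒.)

S⇒aSa⇒arSra⇒araSara⇒ararSrara⇒ararrSrrara⇒ararraSarrara⇒ararrarSrarrara⇒ararraraSararrara⇒ararraraaSaararrara⇒ararraraaaararrara

S ⇒ aSa   [S -> a S a]
aSa ⇒ arSra   [S -> r S r]
arSra ⇒ araSara   [S -> a S a]
araSara ⇒ ararSrara   [S -> r S r]
ararSrara ⇒ ararrSrrara   [S -> r S r]
ararrSrrara ⇒ ararraSarrara   [S -> a S a]
ararraSarrara ⇒ ararrarSrarrara   [S -> r S r]
ararrarSrarrara ⇒ ararraraSararrara   [S -> a S a]
ararraraSararrara ⇒ ararraraaSaararrara   [S -> a S a]
ararraraaSaararrara ⇒ ararraraaaararrara   [S -> λ]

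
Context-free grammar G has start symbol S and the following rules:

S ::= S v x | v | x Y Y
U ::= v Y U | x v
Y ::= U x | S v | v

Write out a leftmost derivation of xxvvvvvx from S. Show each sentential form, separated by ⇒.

S⇒Svx⇒xYYvx⇒xSvYvx⇒xxYYvYvx⇒xxvYvYvx⇒xxvvvYvx⇒xxvvvvvx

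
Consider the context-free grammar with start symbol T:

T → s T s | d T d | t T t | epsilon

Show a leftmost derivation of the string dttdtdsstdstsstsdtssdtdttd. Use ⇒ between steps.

T ⇒ dTd   [T → d T d]
dTd ⇒ dtTtd   [T → t T t]
dtTtd ⇒ dttTttd   [T → t T t]
dttTttd ⇒ dttdTdttd   [T → d T d]
dttdTdttd ⇒ dttdtTtdttd   [T → t T t]
dttdtTtdttd ⇒ dttdtdTdtdttd   [T → d T d]
dttdtdTdtdttd ⇒ dttdtdsTsdtdttd   [T → s T s]
dttdtdsTsdtdttd ⇒ dttdtdssTssdtdttd   [T → s T s]
dttdtdssTssdtdttd ⇒ dttdtdsstTtssdtdttd   [T → t T t]
dttdtdsstTtssdtdttd ⇒ dttdtdsstdTdtssdtdttd   [T → d T d]
dttdtdsstdTdtssdtdttd ⇒ dttdtdsstdsTsdtssdtdttd   [T → s T s]
dttdtdsstdsTsdtssdtdttd ⇒ dttdtdsstdstTtsdtssdtdttd   [T → t T t]
dttdtdsstdstTtsdtssdtdttd ⇒ dttdtdsstdstsTstsdtssdtdttd   [T → s T s]
dttdtdsstdstsTstsdtssdtdttd ⇒ dttdtdsstdstsstsdtssdtdttd   [T → epsilon]

T ⇒ dTd ⇒ dtTtd ⇒ dttTttd ⇒ dttdTdttd ⇒ dttdtTtdttd ⇒ dttdtdTdtdttd ⇒ dttdtdsTsdtdttd ⇒ dttdtdssTssdtdttd ⇒ dttdtdsstTtssdtdttd ⇒ dttdtdsstdTdtssdtdttd ⇒ dttdtdsstdsTsdtssdtdttd ⇒ dttdtdsstdstTtsdtssdtdttd ⇒ dttdtdsstdstsTstsdtssdtdttd ⇒ dttdtdsstdstsstsdtssdtdttd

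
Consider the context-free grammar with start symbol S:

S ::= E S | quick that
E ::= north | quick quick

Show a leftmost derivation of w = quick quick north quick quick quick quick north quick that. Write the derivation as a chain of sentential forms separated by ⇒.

S ⇒ E S ⇒ quick quick S ⇒ quick quick E S ⇒ quick quick north S ⇒ quick quick north E S ⇒ quick quick north quick quick S ⇒ quick quick north quick quick E S ⇒ quick quick north quick quick quick quick S ⇒ quick quick north quick quick quick quick E S ⇒ quick quick north quick quick quick quick north S ⇒ quick quick north quick quick quick quick north quick that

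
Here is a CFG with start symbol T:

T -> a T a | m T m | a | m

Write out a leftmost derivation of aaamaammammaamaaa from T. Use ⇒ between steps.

T ⇒ aTa ⇒ aaTaa ⇒ aaaTaaa ⇒ aaamTmaaa ⇒ aaamaTamaaa ⇒ aaamaaTaamaaa ⇒ aaamaamTmaamaaa ⇒ aaamaammTmmaamaaa ⇒ aaamaammammaamaaa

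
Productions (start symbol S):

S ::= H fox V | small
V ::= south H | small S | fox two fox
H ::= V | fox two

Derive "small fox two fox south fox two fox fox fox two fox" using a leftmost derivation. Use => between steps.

S => H fox V => V fox V => small S fox V => small H fox V fox V => small fox two fox V fox V => small fox two fox south H fox V => small fox two fox south V fox V => small fox two fox south fox two fox fox V => small fox two fox south fox two fox fox fox two fox

S => H fox V   [S ::= H fox V]
H fox V => V fox V   [H ::= V]
V fox V => small S fox V   [V ::= small S]
small S fox V => small H fox V fox V   [S ::= H fox V]
small H fox V fox V => small fox two fox V fox V   [H ::= fox two]
small fox two fox V fox V => small fox two fox south H fox V   [V ::= south H]
small fox two fox south H fox V => small fox two fox south V fox V   [H ::= V]
small fox two fox south V fox V => small fox two fox south fox two fox fox V   [V ::= fox two fox]
small fox two fox south fox two fox fox V => small fox two fox south fox two fox fox fox two fox   [V ::= fox two fox]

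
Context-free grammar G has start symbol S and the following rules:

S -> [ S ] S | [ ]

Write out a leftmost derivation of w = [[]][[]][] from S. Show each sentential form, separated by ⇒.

S ⇒ [S]S ⇒ [[]]S ⇒ [[]][S]S ⇒ [[]][[]]S ⇒ [[]][[]][]

S ⇒ [S]S   [S -> [ S ] S]
[S]S ⇒ [[]]S   [S -> [ ]]
[[]]S ⇒ [[]][S]S   [S -> [ S ] S]
[[]][S]S ⇒ [[]][[]]S   [S -> [ ]]
[[]][[]]S ⇒ [[]][[]][]   [S -> [ ]]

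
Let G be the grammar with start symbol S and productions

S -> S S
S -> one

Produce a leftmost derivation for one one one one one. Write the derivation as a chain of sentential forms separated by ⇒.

S ⇒ S S ⇒ one S ⇒ one S S ⇒ one S S S ⇒ one S S S S ⇒ one one S S S ⇒ one one one S S ⇒ one one one one S ⇒ one one one one one

S ⇒ S S   [S -> S S]
S S ⇒ one S   [S -> one]
one S ⇒ one S S   [S -> S S]
one S S ⇒ one S S S   [S -> S S]
one S S S ⇒ one S S S S   [S -> S S]
one S S S S ⇒ one one S S S   [S -> one]
one one S S S ⇒ one one one S S   [S -> one]
one one one S S ⇒ one one one one S   [S -> one]
one one one one S ⇒ one one one one one   [S -> one]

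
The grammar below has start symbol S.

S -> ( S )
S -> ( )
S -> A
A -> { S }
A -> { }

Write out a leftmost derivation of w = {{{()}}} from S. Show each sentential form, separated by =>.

S => A => {S} => {A} => {{S}} => {{A}} => {{{S}}} => {{{()}}}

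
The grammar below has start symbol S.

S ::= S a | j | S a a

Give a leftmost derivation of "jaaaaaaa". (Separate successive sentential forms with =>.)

S => Saa   [S ::= S a a]
Saa => Saaa   [S ::= S a]
Saaa => Saaaa   [S ::= S a]
Saaaa => Saaaaa   [S ::= S a]
Saaaaa => Saaaaaa   [S ::= S a]
Saaaaaa => Saaaaaaa   [S ::= S a]
Saaaaaaa => jaaaaaaa   [S ::= j]

S => Saa => Saaa => Saaaa => Saaaaa => Saaaaaa => Saaaaaaa => jaaaaaaa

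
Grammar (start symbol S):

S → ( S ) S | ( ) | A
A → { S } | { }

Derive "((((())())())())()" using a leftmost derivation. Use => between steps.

S => (S)S => ((S)S)S => (((S)S)S)S => ((((S)S)S)S)S => ((((())S)S)S)S => ((((())())S)S)S => ((((())())())S)S => ((((())())())())S => ((((())())())())()

S => (S)S   [S → ( S ) S]
(S)S => ((S)S)S   [S → ( S ) S]
((S)S)S => (((S)S)S)S   [S → ( S ) S]
(((S)S)S)S => ((((S)S)S)S)S   [S → ( S ) S]
((((S)S)S)S)S => ((((())S)S)S)S   [S → ( )]
((((())S)S)S)S => ((((())())S)S)S   [S → ( )]
((((())())S)S)S => ((((())())())S)S   [S → ( )]
((((())())())S)S => ((((())())())())S   [S → ( )]
((((())())())())S => ((((())())())())()   [S → ( )]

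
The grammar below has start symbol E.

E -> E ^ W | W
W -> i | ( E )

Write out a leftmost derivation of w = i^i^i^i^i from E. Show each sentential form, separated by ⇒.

E ⇒ E^W ⇒ E^W^W ⇒ E^W^W^W ⇒ E^W^W^W^W ⇒ W^W^W^W^W ⇒ i^W^W^W^W ⇒ i^i^W^W^W ⇒ i^i^i^W^W ⇒ i^i^i^i^W ⇒ i^i^i^i^i

E ⇒ E^W   [E -> E ^ W]
E^W ⇒ E^W^W   [E -> E ^ W]
E^W^W ⇒ E^W^W^W   [E -> E ^ W]
E^W^W^W ⇒ E^W^W^W^W   [E -> E ^ W]
E^W^W^W^W ⇒ W^W^W^W^W   [E -> W]
W^W^W^W^W ⇒ i^W^W^W^W   [W -> i]
i^W^W^W^W ⇒ i^i^W^W^W   [W -> i]
i^i^W^W^W ⇒ i^i^i^W^W   [W -> i]
i^i^i^W^W ⇒ i^i^i^i^W   [W -> i]
i^i^i^i^W ⇒ i^i^i^i^i   [W -> i]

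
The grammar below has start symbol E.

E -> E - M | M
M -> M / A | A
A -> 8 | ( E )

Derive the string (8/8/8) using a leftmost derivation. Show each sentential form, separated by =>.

E => M   [E -> M]
M => A   [M -> A]
A => (E)   [A -> ( E )]
(E) => (M)   [E -> M]
(M) => (M/A)   [M -> M / A]
(M/A) => (M/A/A)   [M -> M / A]
(M/A/A) => (A/A/A)   [M -> A]
(A/A/A) => (8/A/A)   [A -> 8]
(8/A/A) => (8/8/A)   [A -> 8]
(8/8/A) => (8/8/8)   [A -> 8]

E => M => A => (E) => (M) => (M/A) => (M/A/A) => (A/A/A) => (8/A/A) => (8/8/A) => (8/8/8)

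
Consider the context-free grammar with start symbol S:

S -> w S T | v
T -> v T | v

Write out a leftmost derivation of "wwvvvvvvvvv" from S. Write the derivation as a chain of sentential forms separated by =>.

S => wST   [S -> w S T]
wST => wwSTT   [S -> w S T]
wwSTT => wwvTT   [S -> v]
wwvTT => wwvvTT   [T -> v T]
wwvvTT => wwvvvT   [T -> v]
wwvvvT => wwvvvvT   [T -> v T]
wwvvvvT => wwvvvvvT   [T -> v T]
wwvvvvvT => wwvvvvvvT   [T -> v T]
wwvvvvvvT => wwvvvvvvvT   [T -> v T]
wwvvvvvvvT => wwvvvvvvvvT   [T -> v T]
wwvvvvvvvvT => wwvvvvvvvvv   [T -> v]

S => wST => wwSTT => wwvTT => wwvvTT => wwvvvT => wwvvvvT => wwvvvvvT => wwvvvvvvT => wwvvvvvvvT => wwvvvvvvvvT => wwvvvvvvvvv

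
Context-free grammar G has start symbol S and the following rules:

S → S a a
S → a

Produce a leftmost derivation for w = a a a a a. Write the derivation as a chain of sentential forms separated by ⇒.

S ⇒ S a a   [S → S a a]
S a a ⇒ S a a a a   [S → S a a]
S a a a a ⇒ a a a a a   [S → a]

S ⇒ S a a ⇒ S a a a a ⇒ a a a a a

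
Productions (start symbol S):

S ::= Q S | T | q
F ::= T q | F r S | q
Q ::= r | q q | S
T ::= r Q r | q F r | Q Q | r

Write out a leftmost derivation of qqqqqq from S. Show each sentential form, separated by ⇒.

S⇒T⇒QQ⇒qqQ⇒qqS⇒qqQS⇒qqSS⇒qqqS⇒qqqQS⇒qqqqqS⇒qqqqqq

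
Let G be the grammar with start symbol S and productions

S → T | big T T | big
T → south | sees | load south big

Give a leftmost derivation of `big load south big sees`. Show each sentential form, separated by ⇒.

S ⇒ big T T ⇒ big load south big T ⇒ big load south big sees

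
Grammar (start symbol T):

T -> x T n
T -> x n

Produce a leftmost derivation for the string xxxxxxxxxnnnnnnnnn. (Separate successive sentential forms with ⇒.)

T⇒xTn⇒xxTnn⇒xxxTnnn⇒xxxxTnnnn⇒xxxxxTnnnnn⇒xxxxxxTnnnnnn⇒xxxxxxxTnnnnnnn⇒xxxxxxxxTnnnnnnnn⇒xxxxxxxxxnnnnnnnnn

T ⇒ xTn   [T -> x T n]
xTn ⇒ xxTnn   [T -> x T n]
xxTnn ⇒ xxxTnnn   [T -> x T n]
xxxTnnn ⇒ xxxxTnnnn   [T -> x T n]
xxxxTnnnn ⇒ xxxxxTnnnnn   [T -> x T n]
xxxxxTnnnnn ⇒ xxxxxxTnnnnnn   [T -> x T n]
xxxxxxTnnnnnn ⇒ xxxxxxxTnnnnnnn   [T -> x T n]
xxxxxxxTnnnnnnn ⇒ xxxxxxxxTnnnnnnnn   [T -> x T n]
xxxxxxxxTnnnnnnnn ⇒ xxxxxxxxxnnnnnnnnn   [T -> x n]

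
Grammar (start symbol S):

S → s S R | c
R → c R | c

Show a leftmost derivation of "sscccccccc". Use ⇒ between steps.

S ⇒ sSR ⇒ ssSRR ⇒ sscRR ⇒ ssccRR ⇒ sscccR ⇒ ssccccR ⇒ sscccccR ⇒ ssccccccR ⇒ sscccccccR ⇒ sscccccccc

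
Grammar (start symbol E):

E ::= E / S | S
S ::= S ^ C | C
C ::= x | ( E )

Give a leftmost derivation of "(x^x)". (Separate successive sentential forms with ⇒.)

E⇒S⇒C⇒(E)⇒(S)⇒(S^C)⇒(C^C)⇒(x^C)⇒(x^x)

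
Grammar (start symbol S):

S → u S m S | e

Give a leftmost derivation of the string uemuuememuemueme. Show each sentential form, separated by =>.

S => uSmS => uemS => uemuSmS => uemuuSmSmS => uemuuemSmS => uemuuememS => uemuuememuSmS => uemuuememuemS => uemuuememuemuSmS => uemuuememuemuemS => uemuuememuemueme

S => uSmS   [S → u S m S]
uSmS => uemS   [S → e]
uemS => uemuSmS   [S → u S m S]
uemuSmS => uemuuSmSmS   [S → u S m S]
uemuuSmSmS => uemuuemSmS   [S → e]
uemuuemSmS => uemuuememS   [S → e]
uemuuememS => uemuuememuSmS   [S → u S m S]
uemuuememuSmS => uemuuememuemS   [S → e]
uemuuememuemS => uemuuememuemuSmS   [S → u S m S]
uemuuememuemuSmS => uemuuememuemuemS   [S → e]
uemuuememuemuemS => uemuuememuemueme   [S → e]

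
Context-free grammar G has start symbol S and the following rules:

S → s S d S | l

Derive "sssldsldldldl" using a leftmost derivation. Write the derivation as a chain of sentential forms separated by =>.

S => sSdS => ssSdSdS => sssSdSdSdS => sssldSdSdS => sssldsSdSdSdS => sssldsldSdSdS => sssldsldldSdS => sssldsldldldS => sssldsldldldl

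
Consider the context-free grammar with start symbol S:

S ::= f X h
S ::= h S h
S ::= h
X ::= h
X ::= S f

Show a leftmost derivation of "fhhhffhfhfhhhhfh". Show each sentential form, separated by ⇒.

S⇒fXh⇒fSfh⇒fhShfh⇒fhhShhfh⇒fhhhShhhfh⇒fhhhfXhhhhfh⇒fhhhfSfhhhhfh⇒fhhhffXhfhhhhfh⇒fhhhffSfhfhhhhfh⇒fhhhffhfhfhhhhfh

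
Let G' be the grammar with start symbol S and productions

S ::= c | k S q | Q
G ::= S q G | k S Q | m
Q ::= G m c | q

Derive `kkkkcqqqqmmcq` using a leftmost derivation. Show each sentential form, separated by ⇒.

S ⇒ kSq ⇒ kQq ⇒ kGmcq ⇒ kSqGmcq ⇒ kkSqqGmcq ⇒ kkkSqqqGmcq ⇒ kkkkSqqqqGmcq ⇒ kkkkcqqqqGmcq ⇒ kkkkcqqqqmmcq

S ⇒ kSq   [S ::= k S q]
kSq ⇒ kQq   [S ::= Q]
kQq ⇒ kGmcq   [Q ::= G m c]
kGmcq ⇒ kSqGmcq   [G ::= S q G]
kSqGmcq ⇒ kkSqqGmcq   [S ::= k S q]
kkSqqGmcq ⇒ kkkSqqqGmcq   [S ::= k S q]
kkkSqqqGmcq ⇒ kkkkSqqqqGmcq   [S ::= k S q]
kkkkSqqqqGmcq ⇒ kkkkcqqqqGmcq   [S ::= c]
kkkkcqqqqGmcq ⇒ kkkkcqqqqmmcq   [G ::= m]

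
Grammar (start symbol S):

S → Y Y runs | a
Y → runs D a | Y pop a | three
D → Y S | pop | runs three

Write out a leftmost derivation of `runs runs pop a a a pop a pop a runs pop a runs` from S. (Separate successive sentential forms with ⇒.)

S ⇒ Y Y runs   [S → Y Y runs]
Y Y runs ⇒ Y pop a Y runs   [Y → Y pop a]
Y pop a Y runs ⇒ Y pop a pop a Y runs   [Y → Y pop a]
Y pop a pop a Y runs ⇒ runs D a pop a pop a Y runs   [Y → runs D a]
runs D a pop a pop a Y runs ⇒ runs Y S a pop a pop a Y runs   [D → Y S]
runs Y S a pop a pop a Y runs ⇒ runs runs D a S a pop a pop a Y runs   [Y → runs D a]
runs runs D a S a pop a pop a Y runs ⇒ runs runs pop a S a pop a pop a Y runs   [D → pop]
runs runs pop a S a pop a pop a Y runs ⇒ runs runs pop a a a pop a pop a Y runs   [S → a]
runs runs pop a a a pop a pop a Y runs ⇒ runs runs pop a a a pop a pop a runs D a runs   [Y → runs D a]
runs runs pop a a a pop a pop a runs D a runs ⇒ runs runs pop a a a pop a pop a runs pop a runs   [D → pop]

S ⇒ Y Y runs ⇒ Y pop a Y runs ⇒ Y pop a pop a Y runs ⇒ runs D a pop a pop a Y runs ⇒ runs Y S a pop a pop a Y runs ⇒ runs runs D a S a pop a pop a Y runs ⇒ runs runs pop a S a pop a pop a Y runs ⇒ runs runs pop a a a pop a pop a Y runs ⇒ runs runs pop a a a pop a pop a runs D a runs ⇒ runs runs pop a a a pop a pop a runs pop a runs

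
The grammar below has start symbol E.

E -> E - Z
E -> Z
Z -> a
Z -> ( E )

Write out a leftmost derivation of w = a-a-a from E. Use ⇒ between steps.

E ⇒ E-Z ⇒ E-Z-Z ⇒ Z-Z-Z ⇒ a-Z-Z ⇒ a-a-Z ⇒ a-a-a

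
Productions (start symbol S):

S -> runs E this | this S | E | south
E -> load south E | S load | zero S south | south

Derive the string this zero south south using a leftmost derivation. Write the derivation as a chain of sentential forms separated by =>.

S => this S => this E => this zero S south => this zero south south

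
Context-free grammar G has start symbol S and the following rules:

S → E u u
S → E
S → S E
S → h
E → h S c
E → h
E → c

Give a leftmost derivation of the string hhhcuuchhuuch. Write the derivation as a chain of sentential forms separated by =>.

S=>SE=>SEE=>EEE=>hScEE=>hEuucEE=>hhScuucEE=>hhhcuucEE=>hhhcuuchScE=>hhhcuuchEuucE=>hhhcuuchhuucE=>hhhcuuchhuuch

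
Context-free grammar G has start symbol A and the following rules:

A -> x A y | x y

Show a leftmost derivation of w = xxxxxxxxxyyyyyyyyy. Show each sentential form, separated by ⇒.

A⇒xAy⇒xxAyy⇒xxxAyyy⇒xxxxAyyyy⇒xxxxxAyyyyy⇒xxxxxxAyyyyyy⇒xxxxxxxAyyyyyyy⇒xxxxxxxxAyyyyyyyy⇒xxxxxxxxxyyyyyyyyy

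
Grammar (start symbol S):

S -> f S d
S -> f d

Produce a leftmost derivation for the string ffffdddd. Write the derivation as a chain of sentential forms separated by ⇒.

S ⇒ fSd   [S -> f S d]
fSd ⇒ ffSdd   [S -> f S d]
ffSdd ⇒ fffSddd   [S -> f S d]
fffSddd ⇒ ffffdddd   [S -> f d]

S ⇒ fSd ⇒ ffSdd ⇒ fffSddd ⇒ ffffdddd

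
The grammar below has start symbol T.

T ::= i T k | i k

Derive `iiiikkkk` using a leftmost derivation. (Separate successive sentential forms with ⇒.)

T ⇒ iTk   [T ::= i T k]
iTk ⇒ iiTkk   [T ::= i T k]
iiTkk ⇒ iiiTkkk   [T ::= i T k]
iiiTkkk ⇒ iiiikkkk   [T ::= i k]

T⇒iTk⇒iiTkk⇒iiiTkkk⇒iiiikkkk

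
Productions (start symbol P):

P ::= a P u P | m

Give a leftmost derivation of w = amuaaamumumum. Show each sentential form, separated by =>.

P => aPuP   [P ::= a P u P]
aPuP => amuP   [P ::= m]
amuP => amuaPuP   [P ::= a P u P]
amuaPuP => amuaaPuPuP   [P ::= a P u P]
amuaaPuPuP => amuaaaPuPuPuP   [P ::= a P u P]
amuaaaPuPuPuP => amuaaamuPuPuP   [P ::= m]
amuaaamuPuPuP => amuaaamumuPuP   [P ::= m]
amuaaamumuPuP => amuaaamumumuP   [P ::= m]
amuaaamumumuP => amuaaamumumum   [P ::= m]

P => aPuP => amuP => amuaPuP => amuaaPuPuP => amuaaaPuPuPuP => amuaaamuPuPuP => amuaaamumuPuP => amuaaamumumuP => amuaaamumumum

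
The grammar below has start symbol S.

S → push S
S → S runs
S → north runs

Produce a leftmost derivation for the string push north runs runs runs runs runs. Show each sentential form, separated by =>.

S => S runs   [S → S runs]
S runs => S runs runs   [S → S runs]
S runs runs => S runs runs runs   [S → S runs]
S runs runs runs => push S runs runs runs   [S → push S]
push S runs runs runs => push S runs runs runs runs   [S → S runs]
push S runs runs runs runs => push north runs runs runs runs runs   [S → north runs]

S => S runs => S runs runs => S runs runs runs => push S runs runs runs => push S runs runs runs runs => push north runs runs runs runs runs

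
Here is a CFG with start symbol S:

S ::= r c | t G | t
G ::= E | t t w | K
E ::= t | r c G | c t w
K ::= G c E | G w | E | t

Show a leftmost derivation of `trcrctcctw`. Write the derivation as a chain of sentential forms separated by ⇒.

S ⇒ tG   [S ::= t G]
tG ⇒ tE   [G ::= E]
tE ⇒ trcG   [E ::= r c G]
trcG ⇒ trcK   [G ::= K]
trcK ⇒ trcGcE   [K ::= G c E]
trcGcE ⇒ trcEcE   [G ::= E]
trcEcE ⇒ trcrcGcE   [E ::= r c G]
trcrcGcE ⇒ trcrcEcE   [G ::= E]
trcrcEcE ⇒ trcrctcE   [E ::= t]
trcrctcE ⇒ trcrctcctw   [E ::= c t w]

S ⇒ tG ⇒ tE ⇒ trcG ⇒ trcK ⇒ trcGcE ⇒ trcEcE ⇒ trcrcGcE ⇒ trcrcEcE ⇒ trcrctcE ⇒ trcrctcctw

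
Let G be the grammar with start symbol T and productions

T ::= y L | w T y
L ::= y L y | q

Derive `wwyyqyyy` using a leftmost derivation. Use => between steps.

T => wTy => wwTyy => wwyLyy => wwyyLyyy => wwyyqyyy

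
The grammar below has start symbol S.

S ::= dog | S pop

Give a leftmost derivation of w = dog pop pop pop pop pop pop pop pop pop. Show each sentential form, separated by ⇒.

S ⇒ S pop   [S ::= S pop]
S pop ⇒ S pop pop   [S ::= S pop]
S pop pop ⇒ S pop pop pop   [S ::= S pop]
S pop pop pop ⇒ S pop pop pop pop   [S ::= S pop]
S pop pop pop pop ⇒ S pop pop pop pop pop   [S ::= S pop]
S pop pop pop pop pop ⇒ S pop pop pop pop pop pop   [S ::= S pop]
S pop pop pop pop pop pop ⇒ S pop pop pop pop pop pop pop   [S ::= S pop]
S pop pop pop pop pop pop pop ⇒ S pop pop pop pop pop pop pop pop   [S ::= S pop]
S pop pop pop pop pop pop pop pop ⇒ S pop pop pop pop pop pop pop pop pop   [S ::= S pop]
S pop pop pop pop pop pop pop pop pop ⇒ dog pop pop pop pop pop pop pop pop pop   [S ::= dog]

S ⇒ S pop ⇒ S pop pop ⇒ S pop pop pop ⇒ S pop pop pop pop ⇒ S pop pop pop pop pop ⇒ S pop pop pop pop pop pop ⇒ S pop pop pop pop pop pop pop ⇒ S pop pop pop pop pop pop pop pop ⇒ S pop pop pop pop pop pop pop pop pop ⇒ dog pop pop pop pop pop pop pop pop pop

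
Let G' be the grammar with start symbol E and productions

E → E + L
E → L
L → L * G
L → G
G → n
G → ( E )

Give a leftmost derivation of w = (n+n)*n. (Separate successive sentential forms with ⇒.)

E ⇒ L   [E → L]
L ⇒ L*G   [L → L * G]
L*G ⇒ G*G   [L → G]
G*G ⇒ (E)*G   [G → ( E )]
(E)*G ⇒ (E+L)*G   [E → E + L]
(E+L)*G ⇒ (L+L)*G   [E → L]
(L+L)*G ⇒ (G+L)*G   [L → G]
(G+L)*G ⇒ (n+L)*G   [G → n]
(n+L)*G ⇒ (n+G)*G   [L → G]
(n+G)*G ⇒ (n+n)*G   [G → n]
(n+n)*G ⇒ (n+n)*n   [G → n]

E⇒L⇒L*G⇒G*G⇒(E)*G⇒(E+L)*G⇒(L+L)*G⇒(G+L)*G⇒(n+L)*G⇒(n+G)*G⇒(n+n)*G⇒(n+n)*n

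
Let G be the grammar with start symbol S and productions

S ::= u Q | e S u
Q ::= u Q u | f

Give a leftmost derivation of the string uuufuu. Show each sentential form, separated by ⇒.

S ⇒ uQ   [S ::= u Q]
uQ ⇒ uuQu   [Q ::= u Q u]
uuQu ⇒ uuuQuu   [Q ::= u Q u]
uuuQuu ⇒ uuufuu   [Q ::= f]

S ⇒ uQ ⇒ uuQu ⇒ uuuQuu ⇒ uuufuu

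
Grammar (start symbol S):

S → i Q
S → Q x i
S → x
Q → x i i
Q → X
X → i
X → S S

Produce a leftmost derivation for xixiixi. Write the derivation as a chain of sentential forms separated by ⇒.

S⇒Qxi⇒Xxi⇒SSxi⇒xSxi⇒xiQxi⇒xixiixi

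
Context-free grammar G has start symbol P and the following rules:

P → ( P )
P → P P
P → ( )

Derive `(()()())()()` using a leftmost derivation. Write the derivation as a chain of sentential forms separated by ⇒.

P ⇒ PP ⇒ PPP ⇒ (P)PP ⇒ (PP)PP ⇒ (PPP)PP ⇒ (()PP)PP ⇒ (()()P)PP ⇒ (()()())PP ⇒ (()()())()P ⇒ (()()())()()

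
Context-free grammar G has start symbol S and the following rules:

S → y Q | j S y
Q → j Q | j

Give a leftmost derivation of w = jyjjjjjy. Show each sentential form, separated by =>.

S => jSy   [S → j S y]
jSy => jyQy   [S → y Q]
jyQy => jyjQy   [Q → j Q]
jyjQy => jyjjQy   [Q → j Q]
jyjjQy => jyjjjQy   [Q → j Q]
jyjjjQy => jyjjjjQy   [Q → j Q]
jyjjjjQy => jyjjjjjy   [Q → j]

S => jSy => jyQy => jyjQy => jyjjQy => jyjjjQy => jyjjjjQy => jyjjjjjy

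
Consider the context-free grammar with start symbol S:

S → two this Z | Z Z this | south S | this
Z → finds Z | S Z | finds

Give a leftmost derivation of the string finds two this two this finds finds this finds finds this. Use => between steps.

S => Z Z this => finds Z this => finds S Z this => finds two this Z Z this => finds two this S Z Z this => finds two this two this Z Z Z this => finds two this two this finds Z Z Z this => finds two this two this finds finds Z Z this => finds two this two this finds finds S Z Z this => finds two this two this finds finds this Z Z this => finds two this two this finds finds this finds Z this => finds two this two this finds finds this finds finds this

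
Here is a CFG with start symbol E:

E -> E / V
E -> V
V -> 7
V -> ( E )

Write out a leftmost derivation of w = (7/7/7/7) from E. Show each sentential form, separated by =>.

E=>V=>(E)=>(E/V)=>(E/V/V)=>(E/V/V/V)=>(V/V/V/V)=>(7/V/V/V)=>(7/7/V/V)=>(7/7/7/V)=>(7/7/7/7)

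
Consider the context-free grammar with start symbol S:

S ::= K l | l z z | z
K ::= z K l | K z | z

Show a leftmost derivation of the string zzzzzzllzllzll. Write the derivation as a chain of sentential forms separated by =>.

S => Kl => zKll => zKzll => zzKlzll => zzzKllzll => zzzKzllzll => zzzzKlzllzll => zzzzzKllzllzll => zzzzzzllzllzll

S => Kl   [S ::= K l]
Kl => zKll   [K ::= z K l]
zKll => zKzll   [K ::= K z]
zKzll => zzKlzll   [K ::= z K l]
zzKlzll => zzzKllzll   [K ::= z K l]
zzzKllzll => zzzKzllzll   [K ::= K z]
zzzKzllzll => zzzzKlzllzll   [K ::= z K l]
zzzzKlzllzll => zzzzzKllzllzll   [K ::= z K l]
zzzzzKllzllzll => zzzzzzllzllzll   [K ::= z]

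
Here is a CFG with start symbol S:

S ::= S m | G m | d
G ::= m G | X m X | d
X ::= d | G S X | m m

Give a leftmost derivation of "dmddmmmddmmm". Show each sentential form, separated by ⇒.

S ⇒ Gm ⇒ XmXm ⇒ dmXm ⇒ dmGSXm ⇒ dmXmXSXm ⇒ dmGSXmXSXm ⇒ dmdSXmXSXm ⇒ dmddXmXSXm ⇒ dmddmmmXSXm ⇒ dmddmmmdSXm ⇒ dmddmmmddXm ⇒ dmddmmmddmmm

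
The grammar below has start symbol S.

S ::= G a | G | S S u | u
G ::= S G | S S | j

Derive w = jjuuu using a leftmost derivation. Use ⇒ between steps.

S ⇒ G   [S ::= G]
G ⇒ SG   [G ::= S G]
SG ⇒ GG   [S ::= G]
GG ⇒ jG   [G ::= j]
jG ⇒ jSS   [G ::= S S]
jSS ⇒ jGS   [S ::= G]
jGS ⇒ jjS   [G ::= j]
jjS ⇒ jjSSu   [S ::= S S u]
jjSSu ⇒ jjuSu   [S ::= u]
jjuSu ⇒ jjuuu   [S ::= u]

S ⇒ G ⇒ SG ⇒ GG ⇒ jG ⇒ jSS ⇒ jGS ⇒ jjS ⇒ jjSSu ⇒ jjuSu ⇒ jjuuu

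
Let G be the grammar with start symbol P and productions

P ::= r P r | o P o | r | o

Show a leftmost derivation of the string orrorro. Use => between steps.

P => oPo   [P ::= o P o]
oPo => orPro   [P ::= r P r]
orPro => orrPrro   [P ::= r P r]
orrPrro => orrorro   [P ::= o]

P => oPo => orPro => orrPrro => orrorro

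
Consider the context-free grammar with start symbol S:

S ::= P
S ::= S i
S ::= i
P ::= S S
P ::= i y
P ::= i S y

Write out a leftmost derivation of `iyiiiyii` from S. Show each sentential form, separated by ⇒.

S⇒Si⇒Sii⇒Pii⇒SSii⇒SiSii⇒SiiSii⇒PiiSii⇒iyiiSii⇒iyiiPii⇒iyiiiyii

S ⇒ Si   [S ::= S i]
Si ⇒ Sii   [S ::= S i]
Sii ⇒ Pii   [S ::= P]
Pii ⇒ SSii   [P ::= S S]
SSii ⇒ SiSii   [S ::= S i]
SiSii ⇒ SiiSii   [S ::= S i]
SiiSii ⇒ PiiSii   [S ::= P]
PiiSii ⇒ iyiiSii   [P ::= i y]
iyiiSii ⇒ iyiiPii   [S ::= P]
iyiiPii ⇒ iyiiiyii   [P ::= i y]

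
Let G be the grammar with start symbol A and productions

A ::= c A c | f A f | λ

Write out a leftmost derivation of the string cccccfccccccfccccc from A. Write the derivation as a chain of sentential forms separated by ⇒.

A⇒cAc⇒ccAcc⇒cccAccc⇒ccccAcccc⇒cccccAccccc⇒cccccfAfccccc⇒cccccfcAcfccccc⇒cccccfccAccfccccc⇒cccccfcccAcccfccccc⇒cccccfccccccfccccc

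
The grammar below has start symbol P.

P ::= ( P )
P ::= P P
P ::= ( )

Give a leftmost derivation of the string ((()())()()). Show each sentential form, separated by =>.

P=>(P)=>(PP)=>(PPP)=>((P)PP)=>((PP)PP)=>((()P)PP)=>((()())PP)=>((()())()P)=>((()())()())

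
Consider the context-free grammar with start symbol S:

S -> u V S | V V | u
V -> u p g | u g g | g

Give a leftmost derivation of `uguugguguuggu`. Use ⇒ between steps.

S ⇒ uVS ⇒ ugS ⇒ uguVS ⇒ uguuggS ⇒ uguugguVS ⇒ uguuggugS ⇒ uguugguguVS ⇒ uguugguguuggS ⇒ uguugguguuggu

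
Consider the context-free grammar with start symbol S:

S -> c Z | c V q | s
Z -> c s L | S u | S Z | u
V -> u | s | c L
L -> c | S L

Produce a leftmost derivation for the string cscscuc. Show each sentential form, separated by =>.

S=>cZ=>cSZ=>csZ=>cscsL=>cscsSL=>cscscZL=>cscscuL=>cscscuc

S => cZ   [S -> c Z]
cZ => cSZ   [Z -> S Z]
cSZ => csZ   [S -> s]
csZ => cscsL   [Z -> c s L]
cscsL => cscsSL   [L -> S L]
cscsSL => cscscZL   [S -> c Z]
cscscZL => cscscuL   [Z -> u]
cscscuL => cscscuc   [L -> c]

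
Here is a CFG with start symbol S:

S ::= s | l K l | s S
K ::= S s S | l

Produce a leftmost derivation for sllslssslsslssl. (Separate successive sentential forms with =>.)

S => sS   [S ::= s S]
sS => slKl   [S ::= l K l]
slKl => slSsSl   [K ::= S s S]
slSsSl => sllKlsSl   [S ::= l K l]
sllKlsSl => sllSsSlsSl   [K ::= S s S]
sllSsSlsSl => sllsSsSlsSl   [S ::= s S]
sllsSsSlsSl => sllslKlsSlsSl   [S ::= l K l]
sllslKlsSlsSl => sllslSsSlsSlsSl   [K ::= S s S]
sllslSsSlsSlsSl => sllslssSlsSlsSl   [S ::= s]
sllslssSlsSlsSl => sllslssslsSlsSl   [S ::= s]
sllslssslsSlsSl => sllslssslsslsSl   [S ::= s]
sllslssslsslsSl => sllslssslsslssl   [S ::= s]

S => sS => slKl => slSsSl => sllKlsSl => sllSsSlsSl => sllsSsSlsSl => sllslKlsSlsSl => sllslSsSlsSlsSl => sllslssSlsSlsSl => sllslssslsSlsSl => sllslssslsslsSl => sllslssslsslssl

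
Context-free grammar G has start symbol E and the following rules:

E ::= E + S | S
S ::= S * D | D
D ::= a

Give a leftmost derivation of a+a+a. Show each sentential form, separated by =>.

E => E+S => E+S+S => S+S+S => D+S+S => a+S+S => a+D+S => a+a+S => a+a+D => a+a+a

E => E+S   [E ::= E + S]
E+S => E+S+S   [E ::= E + S]
E+S+S => S+S+S   [E ::= S]
S+S+S => D+S+S   [S ::= D]
D+S+S => a+S+S   [D ::= a]
a+S+S => a+D+S   [S ::= D]
a+D+S => a+a+S   [D ::= a]
a+a+S => a+a+D   [S ::= D]
a+a+D => a+a+a   [D ::= a]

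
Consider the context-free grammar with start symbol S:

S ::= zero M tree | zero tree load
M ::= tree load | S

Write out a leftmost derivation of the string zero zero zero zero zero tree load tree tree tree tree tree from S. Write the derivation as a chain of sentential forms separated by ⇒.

S ⇒ zero M tree ⇒ zero S tree ⇒ zero zero M tree tree ⇒ zero zero S tree tree ⇒ zero zero zero M tree tree tree ⇒ zero zero zero S tree tree tree ⇒ zero zero zero zero M tree tree tree tree ⇒ zero zero zero zero S tree tree tree tree ⇒ zero zero zero zero zero M tree tree tree tree tree ⇒ zero zero zero zero zero tree load tree tree tree tree tree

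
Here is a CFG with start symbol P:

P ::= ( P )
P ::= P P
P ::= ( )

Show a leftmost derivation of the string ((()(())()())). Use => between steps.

P=>(P)=>((P))=>((PP))=>((PPP))=>((()PP))=>((()PPP))=>((()(P)PP))=>((()(())PP))=>((()(())()P))=>((()(())()()))

P => (P)   [P ::= ( P )]
(P) => ((P))   [P ::= ( P )]
((P)) => ((PP))   [P ::= P P]
((PP)) => ((PPP))   [P ::= P P]
((PPP)) => ((()PP))   [P ::= ( )]
((()PP)) => ((()PPP))   [P ::= P P]
((()PPP)) => ((()(P)PP))   [P ::= ( P )]
((()(P)PP)) => ((()(())PP))   [P ::= ( )]
((()(())PP)) => ((()(())()P))   [P ::= ( )]
((()(())()P)) => ((()(())()()))   [P ::= ( )]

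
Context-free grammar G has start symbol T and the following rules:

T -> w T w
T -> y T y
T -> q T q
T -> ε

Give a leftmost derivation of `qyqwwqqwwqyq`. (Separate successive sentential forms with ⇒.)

T⇒qTq⇒qyTyq⇒qyqTqyq⇒qyqwTwqyq⇒qyqwwTwwqyq⇒qyqwwqTqwwqyq⇒qyqwwqqwwqyq

T ⇒ qTq   [T -> q T q]
qTq ⇒ qyTyq   [T -> y T y]
qyTyq ⇒ qyqTqyq   [T -> q T q]
qyqTqyq ⇒ qyqwTwqyq   [T -> w T w]
qyqwTwqyq ⇒ qyqwwTwwqyq   [T -> w T w]
qyqwwTwwqyq ⇒ qyqwwqTqwwqyq   [T -> q T q]
qyqwwqTqwwqyq ⇒ qyqwwqqwwqyq   [T -> ε]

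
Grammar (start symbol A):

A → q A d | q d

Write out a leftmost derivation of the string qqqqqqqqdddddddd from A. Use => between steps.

A => qAd   [A → q A d]
qAd => qqAdd   [A → q A d]
qqAdd => qqqAddd   [A → q A d]
qqqAddd => qqqqAdddd   [A → q A d]
qqqqAdddd => qqqqqAddddd   [A → q A d]
qqqqqAddddd => qqqqqqAdddddd   [A → q A d]
qqqqqqAdddddd => qqqqqqqAddddddd   [A → q A d]
qqqqqqqAddddddd => qqqqqqqqdddddddd   [A → q d]

A=>qAd=>qqAdd=>qqqAddd=>qqqqAdddd=>qqqqqAddddd=>qqqqqqAdddddd=>qqqqqqqAddddddd=>qqqqqqqqdddddddd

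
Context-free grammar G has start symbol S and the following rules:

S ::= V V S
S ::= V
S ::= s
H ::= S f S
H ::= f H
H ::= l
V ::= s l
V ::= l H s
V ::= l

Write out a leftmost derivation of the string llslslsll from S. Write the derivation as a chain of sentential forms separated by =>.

S => VVS => lHsVS => llsVS => llslS => llslVVS => llslslVS => llslslslS => llslslslV => llslslsll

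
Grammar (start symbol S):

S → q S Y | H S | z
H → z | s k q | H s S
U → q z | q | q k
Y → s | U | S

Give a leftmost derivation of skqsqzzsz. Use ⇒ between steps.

S ⇒ HS   [S → H S]
HS ⇒ HsSS   [H → H s S]
HsSS ⇒ skqsSS   [H → s k q]
skqsSS ⇒ skqsqSYS   [S → q S Y]
skqsqSYS ⇒ skqsqHSYS   [S → H S]
skqsqHSYS ⇒ skqsqzSYS   [H → z]
skqsqzSYS ⇒ skqsqzzYS   [S → z]
skqsqzzYS ⇒ skqsqzzsS   [Y → s]
skqsqzzsS ⇒ skqsqzzsz   [S → z]

S ⇒ HS ⇒ HsSS ⇒ skqsSS ⇒ skqsqSYS ⇒ skqsqHSYS ⇒ skqsqzSYS ⇒ skqsqzzYS ⇒ skqsqzzsS ⇒ skqsqzzsz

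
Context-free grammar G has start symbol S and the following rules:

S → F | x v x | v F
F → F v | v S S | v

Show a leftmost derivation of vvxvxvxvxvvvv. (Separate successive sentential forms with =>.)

S=>vF=>vFv=>vFvv=>vvSSvv=>vvxvxSvv=>vvxvxFvv=>vvxvxFvvv=>vvxvxvSSvvv=>vvxvxvxvxSvvv=>vvxvxvxvxFvvv=>vvxvxvxvxvvvv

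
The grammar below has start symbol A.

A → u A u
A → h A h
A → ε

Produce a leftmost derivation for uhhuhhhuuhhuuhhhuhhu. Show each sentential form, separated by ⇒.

A ⇒ uAu ⇒ uhAhu ⇒ uhhAhhu ⇒ uhhuAuhhu ⇒ uhhuhAhuhhu ⇒ uhhuhhAhhuhhu ⇒ uhhuhhhAhhhuhhu ⇒ uhhuhhhuAuhhhuhhu ⇒ uhhuhhhuuAuuhhhuhhu ⇒ uhhuhhhuuhAhuuhhhuhhu ⇒ uhhuhhhuuhhuuhhhuhhu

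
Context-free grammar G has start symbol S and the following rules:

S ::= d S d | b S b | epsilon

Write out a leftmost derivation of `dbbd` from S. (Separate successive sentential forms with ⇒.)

S ⇒ dSd   [S ::= d S d]
dSd ⇒ dbSbd   [S ::= b S b]
dbSbd ⇒ dbbd   [S ::= epsilon]

S ⇒ dSd ⇒ dbSbd ⇒ dbbd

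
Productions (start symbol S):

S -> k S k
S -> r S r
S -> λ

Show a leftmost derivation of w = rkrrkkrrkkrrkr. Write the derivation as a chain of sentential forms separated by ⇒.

S ⇒ rSr ⇒ rkSkr ⇒ rkrSrkr ⇒ rkrrSrrkr ⇒ rkrrkSkrrkr ⇒ rkrrkkSkkrrkr ⇒ rkrrkkrSrkkrrkr ⇒ rkrrkkrrkkrrkr

S ⇒ rSr   [S -> r S r]
rSr ⇒ rkSkr   [S -> k S k]
rkSkr ⇒ rkrSrkr   [S -> r S r]
rkrSrkr ⇒ rkrrSrrkr   [S -> r S r]
rkrrSrrkr ⇒ rkrrkSkrrkr   [S -> k S k]
rkrrkSkrrkr ⇒ rkrrkkSkkrrkr   [S -> k S k]
rkrrkkSkkrrkr ⇒ rkrrkkrSrkkrrkr   [S -> r S r]
rkrrkkrSrkkrrkr ⇒ rkrrkkrrkkrrkr   [S -> λ]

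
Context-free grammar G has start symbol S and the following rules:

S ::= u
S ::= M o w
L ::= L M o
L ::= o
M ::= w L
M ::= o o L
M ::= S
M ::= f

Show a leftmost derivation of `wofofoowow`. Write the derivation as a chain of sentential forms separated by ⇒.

S ⇒ Mow ⇒ Sow ⇒ Mowow ⇒ wLowow ⇒ wLMoowow ⇒ wLMoMoowow ⇒ woMoMoowow ⇒ wofoMoowow ⇒ wofofoowow

S ⇒ Mow   [S ::= M o w]
Mow ⇒ Sow   [M ::= S]
Sow ⇒ Mowow   [S ::= M o w]
Mowow ⇒ wLowow   [M ::= w L]
wLowow ⇒ wLMoowow   [L ::= L M o]
wLMoowow ⇒ wLMoMoowow   [L ::= L M o]
wLMoMoowow ⇒ woMoMoowow   [L ::= o]
woMoMoowow ⇒ wofoMoowow   [M ::= f]
wofoMoowow ⇒ wofofoowow   [M ::= f]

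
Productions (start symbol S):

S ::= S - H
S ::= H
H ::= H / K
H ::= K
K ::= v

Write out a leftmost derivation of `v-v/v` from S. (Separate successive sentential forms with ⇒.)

S⇒S-H⇒H-H⇒K-H⇒v-H⇒v-H/K⇒v-K/K⇒v-v/K⇒v-v/v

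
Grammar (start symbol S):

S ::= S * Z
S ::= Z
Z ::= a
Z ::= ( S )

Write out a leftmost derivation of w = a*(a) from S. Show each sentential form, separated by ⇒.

S ⇒ S*Z   [S ::= S * Z]
S*Z ⇒ Z*Z   [S ::= Z]
Z*Z ⇒ a*Z   [Z ::= a]
a*Z ⇒ a*(S)   [Z ::= ( S )]
a*(S) ⇒ a*(Z)   [S ::= Z]
a*(Z) ⇒ a*(a)   [Z ::= a]

S ⇒ S*Z ⇒ Z*Z ⇒ a*Z ⇒ a*(S) ⇒ a*(Z) ⇒ a*(a)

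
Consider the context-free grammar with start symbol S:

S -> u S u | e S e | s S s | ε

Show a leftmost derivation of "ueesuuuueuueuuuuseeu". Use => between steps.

S => uSu   [S -> u S u]
uSu => ueSeu   [S -> e S e]
ueSeu => ueeSeeu   [S -> e S e]
ueeSeeu => ueesSseeu   [S -> s S s]
ueesSseeu => ueesuSuseeu   [S -> u S u]
ueesuSuseeu => ueesuuSuuseeu   [S -> u S u]
ueesuuSuuseeu => ueesuuuSuuuseeu   [S -> u S u]
ueesuuuSuuuseeu => ueesuuuuSuuuuseeu   [S -> u S u]
ueesuuuuSuuuuseeu => ueesuuuueSeuuuuseeu   [S -> e S e]
ueesuuuueSeuuuuseeu => ueesuuuueuSueuuuuseeu   [S -> u S u]
ueesuuuueuSueuuuuseeu => ueesuuuueuueuuuuseeu   [S -> ε]

S => uSu => ueSeu => ueeSeeu => ueesSseeu => ueesuSuseeu => ueesuuSuuseeu => ueesuuuSuuuseeu => ueesuuuuSuuuuseeu => ueesuuuueSeuuuuseeu => ueesuuuueuSueuuuuseeu => ueesuuuueuueuuuuseeu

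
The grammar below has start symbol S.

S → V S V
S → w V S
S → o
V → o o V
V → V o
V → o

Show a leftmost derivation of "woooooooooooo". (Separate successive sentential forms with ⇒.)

S ⇒ wVS ⇒ wVoS ⇒ wooVoS ⇒ wooooVoS ⇒ wooooVooS ⇒ wooooooVooS ⇒ wooooooooVooS ⇒ woooooooooooS ⇒ woooooooooooo

S ⇒ wVS   [S → w V S]
wVS ⇒ wVoS   [V → V o]
wVoS ⇒ wooVoS   [V → o o V]
wooVoS ⇒ wooooVoS   [V → o o V]
wooooVoS ⇒ wooooVooS   [V → V o]
wooooVooS ⇒ wooooooVooS   [V → o o V]
wooooooVooS ⇒ wooooooooVooS   [V → o o V]
wooooooooVooS ⇒ woooooooooooS   [V → o]
woooooooooooS ⇒ woooooooooooo   [S → o]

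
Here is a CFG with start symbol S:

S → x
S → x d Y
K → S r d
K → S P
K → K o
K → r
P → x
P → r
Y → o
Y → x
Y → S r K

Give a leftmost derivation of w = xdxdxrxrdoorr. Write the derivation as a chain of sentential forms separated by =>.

S => xdY => xdSrK => xdxdYrK => xdxdSrKrK => xdxdxrKrK => xdxdxrKorK => xdxdxrKoorK => xdxdxrSrdoorK => xdxdxrxrdoorK => xdxdxrxrdoorr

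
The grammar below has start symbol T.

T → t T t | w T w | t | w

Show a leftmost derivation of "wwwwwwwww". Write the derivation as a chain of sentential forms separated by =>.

T => wTw => wwTww => wwwTwww => wwwwTwwww => wwwwwwwww

T => wTw   [T → w T w]
wTw => wwTww   [T → w T w]
wwTww => wwwTwww   [T → w T w]
wwwTwww => wwwwTwwww   [T → w T w]
wwwwTwwww => wwwwwwwww   [T → w]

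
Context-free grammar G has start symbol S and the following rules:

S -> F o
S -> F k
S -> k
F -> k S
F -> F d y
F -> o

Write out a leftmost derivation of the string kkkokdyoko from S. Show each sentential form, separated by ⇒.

S ⇒ Fo   [S -> F o]
Fo ⇒ kSo   [F -> k S]
kSo ⇒ kFko   [S -> F k]
kFko ⇒ kkSko   [F -> k S]
kkSko ⇒ kkFoko   [S -> F o]
kkFoko ⇒ kkFdyoko   [F -> F d y]
kkFdyoko ⇒ kkkSdyoko   [F -> k S]
kkkSdyoko ⇒ kkkFkdyoko   [S -> F k]
kkkFkdyoko ⇒ kkkokdyoko   [F -> o]

S ⇒ Fo ⇒ kSo ⇒ kFko ⇒ kkSko ⇒ kkFoko ⇒ kkFdyoko ⇒ kkkSdyoko ⇒ kkkFkdyoko ⇒ kkkokdyoko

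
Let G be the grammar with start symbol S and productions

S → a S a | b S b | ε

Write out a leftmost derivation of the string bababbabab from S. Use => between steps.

S=>bSb=>baSab=>babSbab=>babaSabab=>bababSbabab=>bababbabab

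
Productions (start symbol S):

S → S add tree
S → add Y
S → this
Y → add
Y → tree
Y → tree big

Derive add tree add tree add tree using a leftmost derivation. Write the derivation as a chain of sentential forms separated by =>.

S => S add tree   [S → S add tree]
S add tree => S add tree add tree   [S → S add tree]
S add tree add tree => add Y add tree add tree   [S → add Y]
add Y add tree add tree => add tree add tree add tree   [Y → tree]

S => S add tree => S add tree add tree => add Y add tree add tree => add tree add tree add tree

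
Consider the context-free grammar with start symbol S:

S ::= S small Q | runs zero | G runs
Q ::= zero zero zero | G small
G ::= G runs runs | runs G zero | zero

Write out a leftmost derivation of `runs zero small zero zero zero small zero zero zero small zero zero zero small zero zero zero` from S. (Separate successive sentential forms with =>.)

S => S small Q => S small Q small Q => S small Q small Q small Q => S small Q small Q small Q small Q => runs zero small Q small Q small Q small Q => runs zero small zero zero zero small Q small Q small Q => runs zero small zero zero zero small zero zero zero small Q small Q => runs zero small zero zero zero small zero zero zero small zero zero zero small Q => runs zero small zero zero zero small zero zero zero small zero zero zero small zero zero zero

S => S small Q   [S ::= S small Q]
S small Q => S small Q small Q   [S ::= S small Q]
S small Q small Q => S small Q small Q small Q   [S ::= S small Q]
S small Q small Q small Q => S small Q small Q small Q small Q   [S ::= S small Q]
S small Q small Q small Q small Q => runs zero small Q small Q small Q small Q   [S ::= runs zero]
runs zero small Q small Q small Q small Q => runs zero small zero zero zero small Q small Q small Q   [Q ::= zero zero zero]
runs zero small zero zero zero small Q small Q small Q => runs zero small zero zero zero small zero zero zero small Q small Q   [Q ::= zero zero zero]
runs zero small zero zero zero small zero zero zero small Q small Q => runs zero small zero zero zero small zero zero zero small zero zero zero small Q   [Q ::= zero zero zero]
runs zero small zero zero zero small zero zero zero small zero zero zero small Q => runs zero small zero zero zero small zero zero zero small zero zero zero small zero zero zero   [Q ::= zero zero zero]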